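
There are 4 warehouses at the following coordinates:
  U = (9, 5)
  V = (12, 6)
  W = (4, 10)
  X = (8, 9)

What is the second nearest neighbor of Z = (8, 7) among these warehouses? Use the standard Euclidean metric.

Since √ is increasing, it suffices to compare squared distances:
|ZU|² = (8−9)² + (7−5)² = 1 + 4 = 5
|ZV|² = (8−12)² + (7−6)² = 16 + 1 = 17
|ZW|² = (8−4)² + (7−10)² = 16 + 9 = 25
|ZX|² = (8−8)² + (7−9)² = 0 + 4 = 4
Sorted ascending: X, U, V, … — the second-nearest is U.

U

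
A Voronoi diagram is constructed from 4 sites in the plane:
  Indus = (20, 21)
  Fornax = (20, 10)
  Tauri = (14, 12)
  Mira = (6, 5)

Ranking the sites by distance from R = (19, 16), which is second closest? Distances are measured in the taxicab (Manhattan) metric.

Fornax

d(R, Indus) = |19−20| + |16−21| = 1 + 5 = 6
d(R, Fornax) = |19−20| + |16−10| = 1 + 6 = 7
d(R, Tauri) = |19−14| + |16−12| = 5 + 4 = 9
d(R, Mira) = |19−6| + |16−5| = 13 + 11 = 24
Sorted ascending: Indus, Fornax, Tauri, … — the second-nearest is Fornax.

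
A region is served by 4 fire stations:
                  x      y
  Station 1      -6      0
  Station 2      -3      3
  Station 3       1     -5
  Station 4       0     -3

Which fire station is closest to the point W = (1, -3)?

Station 4

Squared Euclidean distances:
d²(W, Station 1) = 49 + 9 = 58
d²(W, Station 2) = 16 + 36 = 52
d²(W, Station 3) = 0 + 4 = 4
d²(W, Station 4) = 1 + 0 = 1
Minimum is at Station 4.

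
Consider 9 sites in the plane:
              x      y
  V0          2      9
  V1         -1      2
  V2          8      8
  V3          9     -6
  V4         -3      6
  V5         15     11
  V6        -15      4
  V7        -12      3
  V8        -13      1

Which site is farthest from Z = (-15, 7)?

Squared Euclidean distances:
|ZV0|² = (-15−2)² + (7−9)² = 289 + 4 = 293
|ZV1|² = (-15−(-1))² + (7−2)² = 196 + 25 = 221
|ZV2|² = (-15−8)² + (7−8)² = 529 + 1 = 530
|ZV3|² = (-15−9)² + (7−(-6))² = 576 + 169 = 745
|ZV4|² = (-15−(-3))² + (7−6)² = 144 + 1 = 145
|ZV5|² = (-15−15)² + (7−11)² = 900 + 16 = 916
|ZV6|² = (-15−(-15))² + (7−4)² = 0 + 9 = 9
|ZV7|² = (-15−(-12))² + (7−3)² = 9 + 16 = 25
|ZV8|² = (-15−(-13))² + (7−1)² = 4 + 36 = 40
The largest is to V5.

V5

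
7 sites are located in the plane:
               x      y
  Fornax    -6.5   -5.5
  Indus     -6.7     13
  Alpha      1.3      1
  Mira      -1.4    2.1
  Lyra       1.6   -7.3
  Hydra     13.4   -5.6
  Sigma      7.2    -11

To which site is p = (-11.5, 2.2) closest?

Since √ is increasing, it suffices to compare squared distances:
d²(p, Fornax) = (-11.5−(-6.5))² + (2.2−(-5.5))² = 25 + 59.29 = 84.29
d²(p, Indus) = (-11.5−(-6.7))² + (2.2−13)² = 23.04 + 116.64 = 139.68
d²(p, Alpha) = (-11.5−1.3)² + (2.2−1)² = 163.84 + 1.44 = 165.28
d²(p, Mira) = (-11.5−(-1.4))² + (2.2−2.1)² = 102.01 + 0.01 = 102.02
d²(p, Lyra) = (-11.5−1.6)² + (2.2−(-7.3))² = 171.61 + 90.25 = 261.86
d²(p, Hydra) = (-11.5−13.4)² + (2.2−(-5.6))² = 620.01 + 60.84 = 680.85
d²(p, Sigma) = (-11.5−7.2)² + (2.2−(-11))² = 349.69 + 174.24 = 523.93
Minimum is at Fornax.

Fornax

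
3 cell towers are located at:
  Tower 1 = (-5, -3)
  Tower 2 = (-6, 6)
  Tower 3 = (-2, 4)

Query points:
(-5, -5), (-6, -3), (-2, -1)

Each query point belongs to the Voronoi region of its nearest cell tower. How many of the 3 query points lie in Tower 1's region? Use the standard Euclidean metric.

(-5, -5) — d² to each: Tower 1:4, Tower 2:122, Tower 3:90 → nearest is Tower 1
(-6, -3) — d² to each: Tower 1:1, Tower 2:81, Tower 3:65 → nearest is Tower 1
(-2, -1) — d² to each: Tower 1:13, Tower 2:65, Tower 3:25 → nearest is Tower 1
3 of the 3 points have Tower 1 as nearest.

3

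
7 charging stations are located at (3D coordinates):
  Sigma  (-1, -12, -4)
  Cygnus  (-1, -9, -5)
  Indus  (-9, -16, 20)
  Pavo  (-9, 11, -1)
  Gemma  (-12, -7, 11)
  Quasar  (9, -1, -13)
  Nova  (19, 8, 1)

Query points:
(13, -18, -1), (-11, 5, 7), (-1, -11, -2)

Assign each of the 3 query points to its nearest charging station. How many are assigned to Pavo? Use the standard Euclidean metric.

(13, -18, -1) — d² to each: Sigma:241, Cygnus:293, Indus:929, Pavo:1325, Gemma:890, Quasar:449, Nova:716 → nearest is Sigma
(-11, 5, 7) — d² to each: Sigma:510, Cygnus:440, Indus:614, Pavo:104, Gemma:161, Quasar:836, Nova:945 → nearest is Pavo
(-1, -11, -2) — d² to each: Sigma:5, Cygnus:13, Indus:573, Pavo:549, Gemma:306, Quasar:321, Nova:770 → nearest is Sigma
1 of the 3 points has Pavo as nearest.

1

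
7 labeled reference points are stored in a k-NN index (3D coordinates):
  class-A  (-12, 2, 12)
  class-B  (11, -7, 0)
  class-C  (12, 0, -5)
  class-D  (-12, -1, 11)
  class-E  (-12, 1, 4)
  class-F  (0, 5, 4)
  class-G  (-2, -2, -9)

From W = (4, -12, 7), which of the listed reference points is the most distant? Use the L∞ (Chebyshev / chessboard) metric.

class-F

d(W, class-A) = max(16, 14, 5) = 16
d(W, class-B) = max(7, 5, 7) = 7
d(W, class-C) = max(8, 12, 12) = 12
d(W, class-D) = max(16, 11, 4) = 16
d(W, class-E) = max(16, 13, 3) = 16
d(W, class-F) = max(4, 17, 3) = 17
d(W, class-G) = max(6, 10, 16) = 16
The largest is to class-F.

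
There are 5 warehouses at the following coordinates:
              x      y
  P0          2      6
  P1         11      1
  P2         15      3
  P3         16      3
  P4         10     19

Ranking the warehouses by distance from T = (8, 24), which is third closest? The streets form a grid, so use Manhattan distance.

P1

d(T,P0) = |8−2| + |24−6| = 6 + 18 = 24
d(T,P1) = |8−11| + |24−1| = 3 + 23 = 26
d(T,P2) = |8−15| + |24−3| = 7 + 21 = 28
d(T,P3) = |8−16| + |24−3| = 8 + 21 = 29
d(T,P4) = |8−10| + |24−19| = 2 + 5 = 7
Sorted ascending: P4, P0, P1, P2, … — the third-nearest is P1.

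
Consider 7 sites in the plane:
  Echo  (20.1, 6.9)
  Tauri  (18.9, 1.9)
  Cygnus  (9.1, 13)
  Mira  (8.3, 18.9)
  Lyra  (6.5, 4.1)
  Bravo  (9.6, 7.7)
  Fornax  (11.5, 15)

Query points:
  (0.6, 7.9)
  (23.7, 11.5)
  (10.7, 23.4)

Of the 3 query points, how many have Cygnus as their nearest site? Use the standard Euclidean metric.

(0.6, 7.9) — d² to each: Echo:381.25, Tauri:370.89, Cygnus:98.26, Mira:180.29, Lyra:49.25, Bravo:81.04, Fornax:169.22 → nearest is Lyra
(23.7, 11.5) — d² to each: Echo:34.12, Tauri:115.2, Cygnus:215.41, Mira:291.92, Lyra:350.6, Bravo:213.25, Fornax:161.09 → nearest is Echo
(10.7, 23.4) — d² to each: Echo:360.61, Tauri:529.49, Cygnus:110.72, Mira:26.01, Lyra:390.13, Bravo:247.7, Fornax:71.2 → nearest is Mira
0 of the 3 points have Cygnus as nearest.

0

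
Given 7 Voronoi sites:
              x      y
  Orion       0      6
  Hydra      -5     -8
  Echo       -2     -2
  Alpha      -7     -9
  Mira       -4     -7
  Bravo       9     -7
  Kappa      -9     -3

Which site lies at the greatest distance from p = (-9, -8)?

Since √ is increasing, it suffices to compare squared distances:
d²(p, Orion) = (-9−0)² + (-8−6)² = 81 + 196 = 277
d²(p, Hydra) = (-9−(-5))² + (-8−(-8))² = 16 + 0 = 16
d²(p, Echo) = (-9−(-2))² + (-8−(-2))² = 49 + 36 = 85
d²(p, Alpha) = (-9−(-7))² + (-8−(-9))² = 4 + 1 = 5
d²(p, Mira) = (-9−(-4))² + (-8−(-7))² = 25 + 1 = 26
d²(p, Bravo) = (-9−9)² + (-8−(-7))² = 324 + 1 = 325
d²(p, Kappa) = (-9−(-9))² + (-8−(-3))² = 0 + 25 = 25
The largest is to Bravo.

Bravo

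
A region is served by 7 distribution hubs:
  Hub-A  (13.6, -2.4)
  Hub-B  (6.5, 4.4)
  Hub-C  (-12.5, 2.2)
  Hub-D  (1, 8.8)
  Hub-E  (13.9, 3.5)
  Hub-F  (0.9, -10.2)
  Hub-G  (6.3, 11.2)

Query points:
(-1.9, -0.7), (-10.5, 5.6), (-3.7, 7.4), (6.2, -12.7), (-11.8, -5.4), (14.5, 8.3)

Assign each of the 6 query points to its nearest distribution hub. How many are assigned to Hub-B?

(-1.9, -0.7) — d² to each: Hub-A:243.14, Hub-B:96.57, Hub-C:120.77, Hub-D:98.66, Hub-E:267.28, Hub-F:98.09, Hub-G:208.85 → nearest is Hub-B
(-10.5, 5.6) — d² to each: Hub-A:644.81, Hub-B:290.44, Hub-C:15.56, Hub-D:142.49, Hub-E:599.77, Hub-F:379.6, Hub-G:313.6 → nearest is Hub-C
(-3.7, 7.4) — d² to each: Hub-A:395.33, Hub-B:113.04, Hub-C:104.48, Hub-D:24.05, Hub-E:324.97, Hub-F:330.92, Hub-G:114.44 → nearest is Hub-D
(6.2, -12.7) — d² to each: Hub-A:160.85, Hub-B:292.5, Hub-C:571.7, Hub-D:489.29, Hub-E:321.73, Hub-F:34.34, Hub-G:571.22 → nearest is Hub-F
(-11.8, -5.4) — d² to each: Hub-A:654.16, Hub-B:430.93, Hub-C:58.25, Hub-D:365.48, Hub-E:739.7, Hub-F:184.33, Hub-G:603.17 → nearest is Hub-C
(14.5, 8.3) — d² to each: Hub-A:115.3, Hub-B:79.21, Hub-C:766.21, Hub-D:182.5, Hub-E:23.4, Hub-F:527.21, Hub-G:75.65 → nearest is Hub-E
1 of the 6 points has Hub-B as nearest.

1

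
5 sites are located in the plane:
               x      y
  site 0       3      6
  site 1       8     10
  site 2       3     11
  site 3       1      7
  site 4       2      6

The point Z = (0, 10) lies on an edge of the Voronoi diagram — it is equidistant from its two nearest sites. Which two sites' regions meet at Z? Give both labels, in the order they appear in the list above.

site 2 and site 3

Squared distances from Z to each site:
d²(Z, site 0) = (0−3)² + (10−6)² = 9 + 16 = 25
d²(Z, site 1) = (0−8)² + (10−10)² = 64 + 0 = 64
d²(Z, site 2) = (0−3)² + (10−11)² = 9 + 1 = 10
d²(Z, site 3) = (0−1)² + (10−7)² = 1 + 9 = 10
d²(Z, site 4) = (0−2)² + (10−6)² = 4 + 16 = 20
Z is equidistant from site 2 and site 3 (both at squared distance 10), and every other site is strictly farther — so Z lies on the site 2–site 3 Voronoi edge.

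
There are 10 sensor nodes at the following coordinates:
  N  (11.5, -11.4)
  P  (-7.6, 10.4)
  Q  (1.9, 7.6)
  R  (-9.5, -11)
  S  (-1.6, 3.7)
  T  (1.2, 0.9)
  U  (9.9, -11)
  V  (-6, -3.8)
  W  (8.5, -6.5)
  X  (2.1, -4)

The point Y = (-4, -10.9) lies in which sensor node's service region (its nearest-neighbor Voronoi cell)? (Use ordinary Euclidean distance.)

Squared Euclidean distances:
|YN|² = (-4−11.5)² + (-10.9−(-11.4))² = 240.25 + 0.25 = 240.5
|YP|² = (-4−(-7.6))² + (-10.9−10.4)² = 12.96 + 453.69 = 466.65
|YQ|² = (-4−1.9)² + (-10.9−7.6)² = 34.81 + 342.25 = 377.06
|YR|² = (-4−(-9.5))² + (-10.9−(-11))² = 30.25 + 0.01 = 30.26
|YS|² = (-4−(-1.6))² + (-10.9−3.7)² = 5.76 + 213.16 = 218.92
|YT|² = (-4−1.2)² + (-10.9−0.9)² = 27.04 + 139.24 = 166.28
|YU|² = (-4−9.9)² + (-10.9−(-11))² = 193.21 + 0.01 = 193.22
|YV|² = (-4−(-6))² + (-10.9−(-3.8))² = 4 + 50.41 = 54.41
|YW|² = (-4−8.5)² + (-10.9−(-6.5))² = 156.25 + 19.36 = 175.61
|YX|² = (-4−2.1)² + (-10.9−(-4))² = 37.21 + 47.61 = 84.82
R is nearest.

R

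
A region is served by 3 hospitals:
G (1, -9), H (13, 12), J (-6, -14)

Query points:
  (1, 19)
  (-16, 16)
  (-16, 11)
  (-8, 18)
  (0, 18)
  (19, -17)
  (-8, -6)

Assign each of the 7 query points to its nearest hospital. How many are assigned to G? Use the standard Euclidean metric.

2

(1, 19) — d² to each: G:784, H:193, J:1138 → nearest is H
(-16, 16) — d² to each: G:914, H:857, J:1000 → nearest is H
(-16, 11) — d² to each: G:689, H:842, J:725 → nearest is G
(-8, 18) — d² to each: G:810, H:477, J:1028 → nearest is H
(0, 18) — d² to each: G:730, H:205, J:1060 → nearest is H
(19, -17) — d² to each: G:388, H:877, J:634 → nearest is G
(-8, -6) — d² to each: G:90, H:765, J:68 → nearest is J
2 of the 7 points have G as nearest.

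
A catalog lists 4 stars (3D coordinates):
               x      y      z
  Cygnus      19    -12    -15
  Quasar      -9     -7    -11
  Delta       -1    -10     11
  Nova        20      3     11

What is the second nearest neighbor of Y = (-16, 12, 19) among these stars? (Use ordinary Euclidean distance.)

Quasar

Since √ is increasing, it suffices to compare squared distances:
d²(Y, Cygnus) = (-16−19)² + (12−(-12))² + (19−(-15))² = 1225 + 576 + 1156 = 2957
d²(Y, Quasar) = (-16−(-9))² + (12−(-7))² + (19−(-11))² = 49 + 361 + 900 = 1310
d²(Y, Delta) = (-16−(-1))² + (12−(-10))² + (19−11)² = 225 + 484 + 64 = 773
d²(Y, Nova) = (-16−20)² + (12−3)² + (19−11)² = 1296 + 81 + 64 = 1441
Sorted ascending: Delta, Quasar, Nova, … — the second-nearest is Quasar.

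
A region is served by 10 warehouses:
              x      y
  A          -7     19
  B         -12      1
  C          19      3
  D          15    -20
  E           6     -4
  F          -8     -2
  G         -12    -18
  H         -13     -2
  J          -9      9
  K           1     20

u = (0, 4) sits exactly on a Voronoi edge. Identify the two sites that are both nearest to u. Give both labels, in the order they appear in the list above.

E and F

Squared distances from u to each site:
|uA|² = 49 + 225 = 274
|uB|² = 144 + 9 = 153
|uC|² = 361 + 1 = 362
|uD|² = 225 + 576 = 801
|uE|² = 36 + 64 = 100
|uF|² = 64 + 36 = 100
|uG|² = 144 + 484 = 628
|uH|² = 169 + 36 = 205
|uJ|² = 81 + 25 = 106
|uK|² = 1 + 256 = 257
u is equidistant from E and F (both at squared distance 100), and every other site is strictly farther — so u lies on the E–F Voronoi edge.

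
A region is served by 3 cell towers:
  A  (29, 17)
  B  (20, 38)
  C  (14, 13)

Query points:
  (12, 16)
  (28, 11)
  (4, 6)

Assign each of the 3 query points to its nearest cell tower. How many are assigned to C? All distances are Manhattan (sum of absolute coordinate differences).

(12, 16) — d to each: A:18, B:30, C:5 → nearest is C
(28, 11) — d to each: A:7, B:35, C:16 → nearest is A
(4, 6) — d to each: A:36, B:48, C:17 → nearest is C
2 of the 3 points have C as nearest.

2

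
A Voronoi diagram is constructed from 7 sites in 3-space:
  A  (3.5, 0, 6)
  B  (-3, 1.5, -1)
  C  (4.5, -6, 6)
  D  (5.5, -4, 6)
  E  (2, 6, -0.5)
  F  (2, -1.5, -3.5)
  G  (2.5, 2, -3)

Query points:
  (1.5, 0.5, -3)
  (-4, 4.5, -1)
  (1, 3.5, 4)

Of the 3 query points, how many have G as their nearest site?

1

(1.5, 0.5, -3) — d² to each: A:85.25, B:25.25, C:132.25, D:117.25, E:36.75, F:4.5, G:3.25 → nearest is G
(-4, 4.5, -1) — d² to each: A:125.5, B:10, C:231.5, D:211.5, E:38.5, F:78.25, G:52.5 → nearest is B
(1, 3.5, 4) — d² to each: A:22.5, B:45, C:106.5, D:80.5, E:27.5, F:82.25, G:53.5 → nearest is A
1 of the 3 points has G as nearest.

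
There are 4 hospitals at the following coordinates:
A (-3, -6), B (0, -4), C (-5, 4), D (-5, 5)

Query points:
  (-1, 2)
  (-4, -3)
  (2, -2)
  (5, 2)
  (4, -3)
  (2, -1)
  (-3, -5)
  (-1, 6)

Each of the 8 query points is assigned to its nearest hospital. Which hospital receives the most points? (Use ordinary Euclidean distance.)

B

(-1, 2) — d² to each: A:68, B:37, C:20, D:25 → nearest is C
(-4, -3) — d² to each: A:10, B:17, C:50, D:65 → nearest is A
(2, -2) — d² to each: A:41, B:8, C:85, D:98 → nearest is B
(5, 2) — d² to each: A:128, B:61, C:104, D:109 → nearest is B
(4, -3) — d² to each: A:58, B:17, C:130, D:145 → nearest is B
(2, -1) — d² to each: A:50, B:13, C:74, D:85 → nearest is B
(-3, -5) — d² to each: A:1, B:10, C:85, D:104 → nearest is A
(-1, 6) — d² to each: A:148, B:101, C:20, D:17 → nearest is D
Tally — A:2, B:4, C:1, D:1. B captures the most (4).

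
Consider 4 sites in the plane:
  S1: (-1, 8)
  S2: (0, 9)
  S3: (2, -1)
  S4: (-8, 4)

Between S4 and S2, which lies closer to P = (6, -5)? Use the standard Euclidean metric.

S2

Compare squared distances:
|PS4|² = (6−(-8))² + (-5−4)² = 196 + 81 = 277
|PS2|² = (6−0)² + (-5−9)² = 36 + 196 = 232
277 > 232, so S2 is closer.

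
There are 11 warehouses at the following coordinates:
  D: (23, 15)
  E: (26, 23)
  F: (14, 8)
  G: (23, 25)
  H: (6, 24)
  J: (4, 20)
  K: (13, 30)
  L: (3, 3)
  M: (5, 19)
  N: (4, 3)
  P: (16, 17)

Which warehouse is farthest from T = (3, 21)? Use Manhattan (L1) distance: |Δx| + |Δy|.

d(T,D) = 20 + 6 = 26
d(T,E) = 23 + 2 = 25
d(T,F) = 11 + 13 = 24
d(T,G) = 20 + 4 = 24
d(T,H) = 3 + 3 = 6
d(T,J) = 1 + 1 = 2
d(T,K) = 10 + 9 = 19
d(T,L) = 0 + 18 = 18
d(T,M) = 2 + 2 = 4
d(T,N) = 1 + 18 = 19
d(T,P) = 13 + 4 = 17
The largest is to D.

D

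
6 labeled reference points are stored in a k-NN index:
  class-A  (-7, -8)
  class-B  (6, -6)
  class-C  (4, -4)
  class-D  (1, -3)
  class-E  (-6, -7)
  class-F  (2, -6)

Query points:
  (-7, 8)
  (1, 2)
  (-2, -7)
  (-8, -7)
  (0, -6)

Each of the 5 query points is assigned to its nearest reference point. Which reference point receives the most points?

(-7, 8) — d² to each: class-A:256, class-B:365, class-C:265, class-D:185, class-E:226, class-F:277 → nearest is class-D
(1, 2) — d² to each: class-A:164, class-B:89, class-C:45, class-D:25, class-E:130, class-F:65 → nearest is class-D
(-2, -7) — d² to each: class-A:26, class-B:65, class-C:45, class-D:25, class-E:16, class-F:17 → nearest is class-E
(-8, -7) — d² to each: class-A:2, class-B:197, class-C:153, class-D:97, class-E:4, class-F:101 → nearest is class-A
(0, -6) — d² to each: class-A:53, class-B:36, class-C:20, class-D:10, class-E:37, class-F:4 → nearest is class-F
Tally — class-A:1, class-D:2, class-E:1, class-F:1. class-D captures the most (2).

class-D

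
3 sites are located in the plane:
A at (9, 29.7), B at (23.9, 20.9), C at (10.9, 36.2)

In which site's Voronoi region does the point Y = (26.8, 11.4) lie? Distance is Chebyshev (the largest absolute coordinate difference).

d(Y,A) = max(17.8, 18.3) = 18.3
d(Y,B) = max(2.9, 9.5) = 9.5
d(Y,C) = max(15.9, 24.8) = 24.8
Minimum is at B.

B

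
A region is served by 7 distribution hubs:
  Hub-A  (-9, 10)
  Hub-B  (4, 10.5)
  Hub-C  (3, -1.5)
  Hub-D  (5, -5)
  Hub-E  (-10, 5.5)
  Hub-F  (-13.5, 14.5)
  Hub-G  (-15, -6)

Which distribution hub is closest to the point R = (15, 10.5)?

Since √ is increasing, it suffices to compare squared distances:
d²(R, Hub-A) = (15−(-9))² + (10.5−10)² = 576 + 0.25 = 576.25
d²(R, Hub-B) = (15−4)² + (10.5−10.5)² = 121 + 0 = 121
d²(R, Hub-C) = (15−3)² + (10.5−(-1.5))² = 144 + 144 = 288
d²(R, Hub-D) = (15−5)² + (10.5−(-5))² = 100 + 240.25 = 340.25
d²(R, Hub-E) = (15−(-10))² + (10.5−5.5)² = 625 + 25 = 650
d²(R, Hub-F) = (15−(-13.5))² + (10.5−14.5)² = 812.25 + 16 = 828.25
d²(R, Hub-G) = (15−(-15))² + (10.5−(-6))² = 900 + 272.25 = 1172.25
Minimum is at Hub-B.

Hub-B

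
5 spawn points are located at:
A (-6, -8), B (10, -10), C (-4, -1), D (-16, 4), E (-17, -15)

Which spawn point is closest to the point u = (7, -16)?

Since √ is increasing, it suffices to compare squared distances:
|uA|² = (7−(-6))² + (-16−(-8))² = 169 + 64 = 233
|uB|² = (7−10)² + (-16−(-10))² = 9 + 36 = 45
|uC|² = (7−(-4))² + (-16−(-1))² = 121 + 225 = 346
|uD|² = (7−(-16))² + (-16−4)² = 529 + 400 = 929
|uE|² = (7−(-17))² + (-16−(-15))² = 576 + 1 = 577
Minimum is at B.

B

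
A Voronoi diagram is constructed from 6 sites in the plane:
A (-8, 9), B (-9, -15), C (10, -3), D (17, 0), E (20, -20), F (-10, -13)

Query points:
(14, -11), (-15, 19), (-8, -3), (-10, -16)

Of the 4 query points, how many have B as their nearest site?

(14, -11) — d² to each: A:884, B:545, C:80, D:130, E:117, F:580 → nearest is C
(-15, 19) — d² to each: A:149, B:1192, C:1109, D:1385, E:2746, F:1049 → nearest is A
(-8, -3) — d² to each: A:144, B:145, C:324, D:634, E:1073, F:104 → nearest is F
(-10, -16) — d² to each: A:629, B:2, C:569, D:985, E:916, F:9 → nearest is B
1 of the 4 points has B as nearest.

1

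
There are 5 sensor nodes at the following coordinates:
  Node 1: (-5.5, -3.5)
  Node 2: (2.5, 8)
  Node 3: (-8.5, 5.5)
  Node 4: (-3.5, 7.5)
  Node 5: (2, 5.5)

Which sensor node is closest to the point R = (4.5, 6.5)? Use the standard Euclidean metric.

Since √ is increasing, it suffices to compare squared distances:
d²(R, Node 1) = (4.5−(-5.5))² + (6.5−(-3.5))² = 100 + 100 = 200
d²(R, Node 2) = (4.5−2.5)² + (6.5−8)² = 4 + 2.25 = 6.25
d²(R, Node 3) = (4.5−(-8.5))² + (6.5−5.5)² = 169 + 1 = 170
d²(R, Node 4) = (4.5−(-3.5))² + (6.5−7.5)² = 64 + 1 = 65
d²(R, Node 5) = (4.5−2)² + (6.5−5.5)² = 6.25 + 1 = 7.25
Node 2 is nearest.

Node 2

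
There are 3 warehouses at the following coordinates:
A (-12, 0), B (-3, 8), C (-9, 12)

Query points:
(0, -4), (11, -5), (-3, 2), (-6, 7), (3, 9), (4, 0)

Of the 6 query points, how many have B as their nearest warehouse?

6

(0, -4) — d² to each: A:160, B:153, C:337 → nearest is B
(11, -5) — d² to each: A:554, B:365, C:689 → nearest is B
(-3, 2) — d² to each: A:85, B:36, C:136 → nearest is B
(-6, 7) — d² to each: A:85, B:10, C:34 → nearest is B
(3, 9) — d² to each: A:306, B:37, C:153 → nearest is B
(4, 0) — d² to each: A:256, B:113, C:313 → nearest is B
6 of the 6 points have B as nearest.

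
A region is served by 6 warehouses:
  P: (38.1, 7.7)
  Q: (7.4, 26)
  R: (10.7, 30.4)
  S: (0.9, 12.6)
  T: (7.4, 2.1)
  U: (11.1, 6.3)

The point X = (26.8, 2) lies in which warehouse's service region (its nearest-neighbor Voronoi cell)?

Since √ is increasing, it suffices to compare squared distances:
|XP|² = (26.8−38.1)² + (2−7.7)² = 127.69 + 32.49 = 160.18
|XQ|² = (26.8−7.4)² + (2−26)² = 376.36 + 576 = 952.36
|XR|² = (26.8−10.7)² + (2−30.4)² = 259.21 + 806.56 = 1065.77
|XS|² = (26.8−0.9)² + (2−12.6)² = 670.81 + 112.36 = 783.17
|XT|² = (26.8−7.4)² + (2−2.1)² = 376.36 + 0.01 = 376.37
|XU|² = (26.8−11.1)² + (2−6.3)² = 246.49 + 18.49 = 264.98
P is nearest.

P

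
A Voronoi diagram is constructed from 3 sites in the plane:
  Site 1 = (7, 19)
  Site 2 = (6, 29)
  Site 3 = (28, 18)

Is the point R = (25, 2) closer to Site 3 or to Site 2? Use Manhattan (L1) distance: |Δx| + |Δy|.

Site 3

d(R, Site 3) = |25−28| + |2−18| = 3 + 16 = 19
d(R, Site 2) = |25−6| + |2−29| = 19 + 27 = 46
19 < 46, so Site 3 is closer.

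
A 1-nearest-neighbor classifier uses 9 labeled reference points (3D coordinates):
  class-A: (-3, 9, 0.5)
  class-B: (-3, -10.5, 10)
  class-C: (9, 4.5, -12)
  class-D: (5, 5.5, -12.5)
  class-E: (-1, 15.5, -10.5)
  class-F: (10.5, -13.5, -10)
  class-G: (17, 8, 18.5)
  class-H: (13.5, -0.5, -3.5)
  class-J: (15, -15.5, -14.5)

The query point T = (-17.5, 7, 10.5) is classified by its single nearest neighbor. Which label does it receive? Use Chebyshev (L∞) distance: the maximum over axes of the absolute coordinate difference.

d(T, class-A) = max(14.5, 2, 10) = 14.5
d(T, class-B) = max(14.5, 17.5, 0.5) = 17.5
d(T, class-C) = max(26.5, 2.5, 22.5) = 26.5
d(T, class-D) = max(22.5, 1.5, 23) = 23
d(T, class-E) = max(16.5, 8.5, 21) = 21
d(T, class-F) = max(28, 20.5, 20.5) = 28
d(T, class-G) = max(34.5, 1, 8) = 34.5
d(T, class-H) = max(31, 7.5, 14) = 31
d(T, class-J) = max(32.5, 22.5, 25) = 32.5
Minimum is at class-A.

class-A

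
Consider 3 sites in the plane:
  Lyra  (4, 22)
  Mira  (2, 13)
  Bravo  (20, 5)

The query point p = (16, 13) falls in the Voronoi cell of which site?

Squared Euclidean distances:
d²(p, Lyra) = (16−4)² + (13−22)² = 144 + 81 = 225
d²(p, Mira) = (16−2)² + (13−13)² = 196 + 0 = 196
d²(p, Bravo) = (16−20)² + (13−5)² = 16 + 64 = 80
Bravo is nearest.

Bravo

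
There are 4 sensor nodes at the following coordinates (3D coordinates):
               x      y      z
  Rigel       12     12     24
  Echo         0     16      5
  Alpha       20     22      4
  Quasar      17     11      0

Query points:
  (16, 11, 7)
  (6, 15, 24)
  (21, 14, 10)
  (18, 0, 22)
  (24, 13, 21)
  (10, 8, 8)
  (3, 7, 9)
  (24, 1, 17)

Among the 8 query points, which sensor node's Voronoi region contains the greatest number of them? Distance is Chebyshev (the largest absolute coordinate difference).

Rigel

(16, 11, 7) — d to each: Rigel:17, Echo:16, Alpha:11, Quasar:7 → nearest is Quasar
(6, 15, 24) — d to each: Rigel:6, Echo:19, Alpha:20, Quasar:24 → nearest is Rigel
(21, 14, 10) — d to each: Rigel:14, Echo:21, Alpha:8, Quasar:10 → nearest is Alpha
(18, 0, 22) — d to each: Rigel:12, Echo:18, Alpha:22, Quasar:22 → nearest is Rigel
(24, 13, 21) — d to each: Rigel:12, Echo:24, Alpha:17, Quasar:21 → nearest is Rigel
(10, 8, 8) — d to each: Rigel:16, Echo:10, Alpha:14, Quasar:8 → nearest is Quasar
(3, 7, 9) — d to each: Rigel:15, Echo:9, Alpha:17, Quasar:14 → nearest is Echo
(24, 1, 17) — d to each: Rigel:12, Echo:24, Alpha:21, Quasar:17 → nearest is Rigel
Tally — Rigel:4, Echo:1, Alpha:1, Quasar:2. Rigel captures the most (4).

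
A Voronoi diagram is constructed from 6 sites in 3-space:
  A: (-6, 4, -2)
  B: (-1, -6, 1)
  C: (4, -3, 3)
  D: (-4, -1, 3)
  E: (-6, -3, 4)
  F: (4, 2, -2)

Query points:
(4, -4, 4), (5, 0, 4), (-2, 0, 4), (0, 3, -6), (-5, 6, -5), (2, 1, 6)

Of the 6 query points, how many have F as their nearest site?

1

(4, -4, 4) — d² to each: A:200, B:38, C:2, D:74, E:101, F:72 → nearest is C
(5, 0, 4) — d² to each: A:173, B:81, C:11, D:83, E:130, F:41 → nearest is C
(-2, 0, 4) — d² to each: A:68, B:46, C:46, D:6, E:25, F:76 → nearest is D
(0, 3, -6) — d² to each: A:53, B:131, C:133, D:113, E:172, F:33 → nearest is F
(-5, 6, -5) — d² to each: A:14, B:196, C:226, D:114, E:163, F:106 → nearest is A
(2, 1, 6) — d² to each: A:137, B:83, C:29, D:49, E:84, F:69 → nearest is C
1 of the 6 points has F as nearest.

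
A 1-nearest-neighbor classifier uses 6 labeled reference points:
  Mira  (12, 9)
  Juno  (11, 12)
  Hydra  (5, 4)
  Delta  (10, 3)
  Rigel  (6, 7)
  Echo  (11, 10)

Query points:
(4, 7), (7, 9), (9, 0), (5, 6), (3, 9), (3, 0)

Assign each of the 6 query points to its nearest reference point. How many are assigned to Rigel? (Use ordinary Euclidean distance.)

(4, 7) — d² to each: Mira:68, Juno:74, Hydra:10, Delta:52, Rigel:4, Echo:58 → nearest is Rigel
(7, 9) — d² to each: Mira:25, Juno:25, Hydra:29, Delta:45, Rigel:5, Echo:17 → nearest is Rigel
(9, 0) — d² to each: Mira:90, Juno:148, Hydra:32, Delta:10, Rigel:58, Echo:104 → nearest is Delta
(5, 6) — d² to each: Mira:58, Juno:72, Hydra:4, Delta:34, Rigel:2, Echo:52 → nearest is Rigel
(3, 9) — d² to each: Mira:81, Juno:73, Hydra:29, Delta:85, Rigel:13, Echo:65 → nearest is Rigel
(3, 0) — d² to each: Mira:162, Juno:208, Hydra:20, Delta:58, Rigel:58, Echo:164 → nearest is Hydra
4 of the 6 points have Rigel as nearest.

4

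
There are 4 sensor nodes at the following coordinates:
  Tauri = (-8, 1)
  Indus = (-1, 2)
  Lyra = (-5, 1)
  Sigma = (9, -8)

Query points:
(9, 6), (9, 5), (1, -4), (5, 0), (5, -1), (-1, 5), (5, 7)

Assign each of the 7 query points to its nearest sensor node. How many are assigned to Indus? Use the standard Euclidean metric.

(9, 6) — d² to each: Tauri:314, Indus:116, Lyra:221, Sigma:196 → nearest is Indus
(9, 5) — d² to each: Tauri:305, Indus:109, Lyra:212, Sigma:169 → nearest is Indus
(1, -4) — d² to each: Tauri:106, Indus:40, Lyra:61, Sigma:80 → nearest is Indus
(5, 0) — d² to each: Tauri:170, Indus:40, Lyra:101, Sigma:80 → nearest is Indus
(5, -1) — d² to each: Tauri:173, Indus:45, Lyra:104, Sigma:65 → nearest is Indus
(-1, 5) — d² to each: Tauri:65, Indus:9, Lyra:32, Sigma:269 → nearest is Indus
(5, 7) — d² to each: Tauri:205, Indus:61, Lyra:136, Sigma:241 → nearest is Indus
7 of the 7 points have Indus as nearest.

7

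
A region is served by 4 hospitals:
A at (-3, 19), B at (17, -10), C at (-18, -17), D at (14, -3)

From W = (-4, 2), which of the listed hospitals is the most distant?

Compare squared distances (the ordering matches that of the actual distances):
|WA|² = (-4−(-3))² + (2−19)² = 1 + 289 = 290
|WB|² = (-4−17)² + (2−(-10))² = 441 + 144 = 585
|WC|² = (-4−(-18))² + (2−(-17))² = 196 + 361 = 557
|WD|² = (-4−14)² + (2−(-3))² = 324 + 25 = 349
The largest is to B.

B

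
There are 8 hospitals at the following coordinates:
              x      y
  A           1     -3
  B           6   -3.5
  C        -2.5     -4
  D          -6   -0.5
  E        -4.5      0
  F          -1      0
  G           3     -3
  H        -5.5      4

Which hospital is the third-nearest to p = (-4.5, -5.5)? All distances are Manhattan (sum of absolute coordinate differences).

D

d(p,A) = |-4.5−1| + |-5.5−(-3)| = 5.5 + 2.5 = 8
d(p,B) = |-4.5−6| + |-5.5−(-3.5)| = 10.5 + 2 = 12.5
d(p,C) = |-4.5−(-2.5)| + |-5.5−(-4)| = 2 + 1.5 = 3.5
d(p,D) = |-4.5−(-6)| + |-5.5−(-0.5)| = 1.5 + 5 = 6.5
d(p,E) = |-4.5−(-4.5)| + |-5.5−0| = 0 + 5.5 = 5.5
d(p,F) = |-4.5−(-1)| + |-5.5−0| = 3.5 + 5.5 = 9
d(p,G) = |-4.5−3| + |-5.5−(-3)| = 7.5 + 2.5 = 10
d(p,H) = |-4.5−(-5.5)| + |-5.5−4| = 1 + 9.5 = 10.5
Sorted ascending: C, E, D, A, … — the third-nearest is D.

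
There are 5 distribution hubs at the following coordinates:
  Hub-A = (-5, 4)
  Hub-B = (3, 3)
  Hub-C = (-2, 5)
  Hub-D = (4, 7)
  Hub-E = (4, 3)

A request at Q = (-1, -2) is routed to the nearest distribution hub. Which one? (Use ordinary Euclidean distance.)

Hub-B

Since √ is increasing, it suffices to compare squared distances:
d²(Q, Hub-A) = (-1−(-5))² + (-2−4)² = 16 + 36 = 52
d²(Q, Hub-B) = (-1−3)² + (-2−3)² = 16 + 25 = 41
d²(Q, Hub-C) = (-1−(-2))² + (-2−5)² = 1 + 49 = 50
d²(Q, Hub-D) = (-1−4)² + (-2−7)² = 25 + 81 = 106
d²(Q, Hub-E) = (-1−4)² + (-2−3)² = 25 + 25 = 50
Hub-B is nearest.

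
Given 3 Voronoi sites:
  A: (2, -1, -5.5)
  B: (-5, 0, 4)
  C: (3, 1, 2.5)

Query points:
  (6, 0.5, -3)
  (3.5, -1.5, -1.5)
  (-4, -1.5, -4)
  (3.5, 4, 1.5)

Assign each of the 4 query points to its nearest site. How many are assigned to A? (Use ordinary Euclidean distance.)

(6, 0.5, -3) — d² to each: A:24.5, B:170.25, C:39.5 → nearest is A
(3.5, -1.5, -1.5) — d² to each: A:18.5, B:104.75, C:22.5 → nearest is A
(-4, -1.5, -4) — d² to each: A:38.5, B:67.25, C:97.5 → nearest is A
(3.5, 4, 1.5) — d² to each: A:76.25, B:94.5, C:10.25 → nearest is C
3 of the 4 points have A as nearest.

3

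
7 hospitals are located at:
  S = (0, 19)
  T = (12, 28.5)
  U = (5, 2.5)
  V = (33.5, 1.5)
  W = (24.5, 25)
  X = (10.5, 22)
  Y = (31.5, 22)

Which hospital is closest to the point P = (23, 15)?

W

Squared Euclidean distances:
|PS|² = (23−0)² + (15−19)² = 529 + 16 = 545
|PT|² = (23−12)² + (15−28.5)² = 121 + 182.25 = 303.25
|PU|² = (23−5)² + (15−2.5)² = 324 + 156.25 = 480.25
|PV|² = (23−33.5)² + (15−1.5)² = 110.25 + 182.25 = 292.5
|PW|² = (23−24.5)² + (15−25)² = 2.25 + 100 = 102.25
|PX|² = (23−10.5)² + (15−22)² = 156.25 + 49 = 205.25
|PY|² = (23−31.5)² + (15−22)² = 72.25 + 49 = 121.25
W is nearest.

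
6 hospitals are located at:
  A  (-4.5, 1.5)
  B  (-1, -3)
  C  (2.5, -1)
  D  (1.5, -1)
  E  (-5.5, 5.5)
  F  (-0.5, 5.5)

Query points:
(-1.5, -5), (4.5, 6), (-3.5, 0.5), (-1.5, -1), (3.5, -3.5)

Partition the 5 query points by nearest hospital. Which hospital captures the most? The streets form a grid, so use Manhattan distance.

B

(-1.5, -5) — d to each: A:9.5, B:2.5, C:8, D:7, E:14.5, F:11.5 → nearest is B
(4.5, 6) — d to each: A:13.5, B:14.5, C:9, D:10, E:10.5, F:5.5 → nearest is F
(-3.5, 0.5) — d to each: A:2, B:6, C:7.5, D:6.5, E:7, F:8 → nearest is A
(-1.5, -1) — d to each: A:5.5, B:2.5, C:4, D:3, E:10.5, F:7.5 → nearest is B
(3.5, -3.5) — d to each: A:13, B:5, C:3.5, D:4.5, E:18, F:13 → nearest is C
Tally — A:1, B:2, C:1, F:1. B captures the most (2).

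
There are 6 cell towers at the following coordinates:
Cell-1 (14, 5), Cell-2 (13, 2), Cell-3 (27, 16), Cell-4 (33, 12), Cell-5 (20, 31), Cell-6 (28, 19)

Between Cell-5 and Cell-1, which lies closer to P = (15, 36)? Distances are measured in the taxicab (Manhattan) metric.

Cell-5

d(P, Cell-5) = |15−20| + |36−31| = 5 + 5 = 10
d(P, Cell-1) = |15−14| + |36−5| = 1 + 31 = 32
10 < 32, so Cell-5 is closer.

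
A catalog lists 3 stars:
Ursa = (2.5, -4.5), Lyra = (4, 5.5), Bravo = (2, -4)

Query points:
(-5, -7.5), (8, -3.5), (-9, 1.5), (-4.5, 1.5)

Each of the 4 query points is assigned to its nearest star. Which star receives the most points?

(-5, -7.5) — d² to each: Ursa:65.25, Lyra:250, Bravo:61.25 → nearest is Bravo
(8, -3.5) — d² to each: Ursa:31.25, Lyra:97, Bravo:36.25 → nearest is Ursa
(-9, 1.5) — d² to each: Ursa:168.25, Lyra:185, Bravo:151.25 → nearest is Bravo
(-4.5, 1.5) — d² to each: Ursa:85, Lyra:88.25, Bravo:72.5 → nearest is Bravo
Tally — Ursa:1, Bravo:3. Bravo captures the most (3).

Bravo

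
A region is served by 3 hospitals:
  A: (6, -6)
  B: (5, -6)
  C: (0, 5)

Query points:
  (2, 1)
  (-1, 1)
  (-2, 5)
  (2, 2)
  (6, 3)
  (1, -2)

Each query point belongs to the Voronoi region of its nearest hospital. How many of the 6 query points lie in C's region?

(2, 1) — d² to each: A:65, B:58, C:20 → nearest is C
(-1, 1) — d² to each: A:98, B:85, C:17 → nearest is C
(-2, 5) — d² to each: A:185, B:170, C:4 → nearest is C
(2, 2) — d² to each: A:80, B:73, C:13 → nearest is C
(6, 3) — d² to each: A:81, B:82, C:40 → nearest is C
(1, -2) — d² to each: A:41, B:32, C:50 → nearest is B
5 of the 6 points have C as nearest.

5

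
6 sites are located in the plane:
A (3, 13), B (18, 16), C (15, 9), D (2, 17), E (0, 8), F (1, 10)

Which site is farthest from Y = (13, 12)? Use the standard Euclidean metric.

E

Compare squared distances (the ordering matches that of the actual distances):
|YA|² = (13−3)² + (12−13)² = 100 + 1 = 101
|YB|² = (13−18)² + (12−16)² = 25 + 16 = 41
|YC|² = (13−15)² + (12−9)² = 4 + 9 = 13
|YD|² = (13−2)² + (12−17)² = 121 + 25 = 146
|YE|² = (13−0)² + (12−8)² = 169 + 16 = 185
|YF|² = (13−1)² + (12−10)² = 144 + 4 = 148
The largest is to E.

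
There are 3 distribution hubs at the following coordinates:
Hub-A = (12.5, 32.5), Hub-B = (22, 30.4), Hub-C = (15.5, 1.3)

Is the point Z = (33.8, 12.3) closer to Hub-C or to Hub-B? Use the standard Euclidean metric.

Hub-C

Compare squared distances:
d²(Z, Hub-C) = (33.8−15.5)² + (12.3−1.3)² = 334.89 + 121 = 455.89
d²(Z, Hub-B) = (33.8−22)² + (12.3−30.4)² = 139.24 + 327.61 = 466.85
455.89 < 466.85, so Hub-C is closer.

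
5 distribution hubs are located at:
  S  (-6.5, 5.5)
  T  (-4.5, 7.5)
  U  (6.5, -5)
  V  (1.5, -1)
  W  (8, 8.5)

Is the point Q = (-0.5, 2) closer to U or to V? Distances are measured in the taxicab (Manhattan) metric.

d(Q,U) = |-0.5−6.5| + |2−(-5)| = 7 + 7 = 14
d(Q,V) = |-0.5−1.5| + |2−(-1)| = 2 + 3 = 5
14 > 5, so V is closer.

V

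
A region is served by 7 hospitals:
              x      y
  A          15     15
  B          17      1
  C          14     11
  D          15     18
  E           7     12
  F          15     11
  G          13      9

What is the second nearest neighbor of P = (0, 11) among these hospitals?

G

Compare squared distances (the ordering matches that of the actual distances):
|PA|² = 225 + 16 = 241
|PB|² = 289 + 100 = 389
|PC|² = 196 + 0 = 196
|PD|² = 225 + 49 = 274
|PE|² = 49 + 1 = 50
|PF|² = 225 + 0 = 225
|PG|² = 169 + 4 = 173
Sorted ascending: E, G, C, … — the second-nearest is G.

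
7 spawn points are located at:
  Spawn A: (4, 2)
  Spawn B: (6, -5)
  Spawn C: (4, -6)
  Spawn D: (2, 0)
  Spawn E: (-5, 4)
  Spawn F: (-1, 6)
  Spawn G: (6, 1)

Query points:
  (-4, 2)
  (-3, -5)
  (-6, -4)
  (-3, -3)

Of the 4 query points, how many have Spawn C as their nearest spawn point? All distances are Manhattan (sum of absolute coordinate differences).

(-4, 2) — d to each: Spawn A:8, Spawn B:17, Spawn C:16, Spawn D:8, Spawn E:3, Spawn F:7, Spawn G:11 → nearest is Spawn E
(-3, -5) — d to each: Spawn A:14, Spawn B:9, Spawn C:8, Spawn D:10, Spawn E:11, Spawn F:13, Spawn G:15 → nearest is Spawn C
(-6, -4) — d to each: Spawn A:16, Spawn B:13, Spawn C:12, Spawn D:12, Spawn E:9, Spawn F:15, Spawn G:17 → nearest is Spawn E
(-3, -3) — d to each: Spawn A:12, Spawn B:11, Spawn C:10, Spawn D:8, Spawn E:9, Spawn F:11, Spawn G:13 → nearest is Spawn D
1 of the 4 points has Spawn C as nearest.

1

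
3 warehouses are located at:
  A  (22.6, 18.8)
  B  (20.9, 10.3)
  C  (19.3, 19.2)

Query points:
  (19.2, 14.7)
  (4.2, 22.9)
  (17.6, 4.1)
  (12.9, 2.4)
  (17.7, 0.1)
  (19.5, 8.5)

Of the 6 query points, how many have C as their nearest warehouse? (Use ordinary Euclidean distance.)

2

(19.2, 14.7) — d² to each: A:28.37, B:22.25, C:20.26 → nearest is C
(4.2, 22.9) — d² to each: A:355.37, B:437.65, C:241.7 → nearest is C
(17.6, 4.1) — d² to each: A:241.09, B:49.33, C:230.9 → nearest is B
(12.9, 2.4) — d² to each: A:363.05, B:126.41, C:323.2 → nearest is B
(17.7, 0.1) — d² to each: A:373.7, B:114.28, C:367.37 → nearest is B
(19.5, 8.5) — d² to each: A:115.7, B:5.2, C:114.53 → nearest is B
2 of the 6 points have C as nearest.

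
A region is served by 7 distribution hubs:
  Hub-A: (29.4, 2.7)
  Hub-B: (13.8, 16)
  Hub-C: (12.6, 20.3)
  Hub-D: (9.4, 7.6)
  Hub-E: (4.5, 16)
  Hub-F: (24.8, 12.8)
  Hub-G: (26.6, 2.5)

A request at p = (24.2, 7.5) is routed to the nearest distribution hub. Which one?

Compare squared distances (the ordering matches that of the actual distances):
d²(p, Hub-A) = 27.04 + 23.04 = 50.08
d²(p, Hub-B) = 108.16 + 72.25 = 180.41
d²(p, Hub-C) = 134.56 + 163.84 = 298.4
d²(p, Hub-D) = 219.04 + 0.01 = 219.05
d²(p, Hub-E) = 388.09 + 72.25 = 460.34
d²(p, Hub-F) = 0.36 + 28.09 = 28.45
d²(p, Hub-G) = 5.76 + 25 = 30.76
Minimum is at Hub-F.

Hub-F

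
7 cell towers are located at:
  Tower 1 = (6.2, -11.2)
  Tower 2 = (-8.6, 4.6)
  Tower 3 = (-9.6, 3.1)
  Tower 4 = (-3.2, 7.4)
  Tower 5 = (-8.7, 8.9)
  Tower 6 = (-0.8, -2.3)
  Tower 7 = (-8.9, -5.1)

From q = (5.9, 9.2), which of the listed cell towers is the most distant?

Tower 7

Compare squared distances (the ordering matches that of the actual distances):
d²(q, Tower 1) = (5.9−6.2)² + (9.2−(-11.2))² = 0.09 + 416.16 = 416.25
d²(q, Tower 2) = (5.9−(-8.6))² + (9.2−4.6)² = 210.25 + 21.16 = 231.41
d²(q, Tower 3) = (5.9−(-9.6))² + (9.2−3.1)² = 240.25 + 37.21 = 277.46
d²(q, Tower 4) = (5.9−(-3.2))² + (9.2−7.4)² = 82.81 + 3.24 = 86.05
d²(q, Tower 5) = (5.9−(-8.7))² + (9.2−8.9)² = 213.16 + 0.09 = 213.25
d²(q, Tower 6) = (5.9−(-0.8))² + (9.2−(-2.3))² = 44.89 + 132.25 = 177.14
d²(q, Tower 7) = (5.9−(-8.9))² + (9.2−(-5.1))² = 219.04 + 204.49 = 423.53
The largest is to Tower 7.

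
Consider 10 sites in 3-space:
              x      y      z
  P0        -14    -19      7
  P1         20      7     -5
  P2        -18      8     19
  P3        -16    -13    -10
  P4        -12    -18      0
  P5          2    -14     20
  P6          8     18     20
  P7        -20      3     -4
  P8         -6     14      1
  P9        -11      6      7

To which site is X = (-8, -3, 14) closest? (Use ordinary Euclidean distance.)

Since √ is increasing, it suffices to compare squared distances:
|XP0|² = 36 + 256 + 49 = 341
|XP1|² = 784 + 100 + 361 = 1245
|XP2|² = 100 + 121 + 25 = 246
|XP3|² = 64 + 100 + 576 = 740
|XP4|² = 16 + 225 + 196 = 437
|XP5|² = 100 + 121 + 36 = 257
|XP6|² = 256 + 441 + 36 = 733
|XP7|² = 144 + 36 + 324 = 504
|XP8|² = 4 + 289 + 169 = 462
|XP9|² = 9 + 81 + 49 = 139
P9 is nearest.

P9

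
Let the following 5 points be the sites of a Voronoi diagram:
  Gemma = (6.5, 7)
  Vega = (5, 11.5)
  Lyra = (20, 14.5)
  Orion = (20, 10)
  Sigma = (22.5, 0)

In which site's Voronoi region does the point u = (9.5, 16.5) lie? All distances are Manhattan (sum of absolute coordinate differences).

Vega

d(u, Gemma) = 3 + 9.5 = 12.5
d(u, Vega) = 4.5 + 5 = 9.5
d(u, Lyra) = 10.5 + 2 = 12.5
d(u, Orion) = 10.5 + 6.5 = 17
d(u, Sigma) = 13 + 16.5 = 29.5
The smallest is to Vega, so u lies in the Voronoi region of Vega.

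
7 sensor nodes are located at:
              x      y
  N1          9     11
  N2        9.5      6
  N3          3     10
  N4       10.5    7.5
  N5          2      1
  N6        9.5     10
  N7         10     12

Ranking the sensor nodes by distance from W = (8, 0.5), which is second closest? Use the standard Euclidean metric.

Squared Euclidean distances:
|WN1|² = (8−9)² + (0.5−11)² = 1 + 110.25 = 111.25
|WN2|² = (8−9.5)² + (0.5−6)² = 2.25 + 30.25 = 32.5
|WN3|² = (8−3)² + (0.5−10)² = 25 + 90.25 = 115.25
|WN4|² = (8−10.5)² + (0.5−7.5)² = 6.25 + 49 = 55.25
|WN5|² = (8−2)² + (0.5−1)² = 36 + 0.25 = 36.25
|WN6|² = (8−9.5)² + (0.5−10)² = 2.25 + 90.25 = 92.5
|WN7|² = (8−10)² + (0.5−12)² = 4 + 132.25 = 136.25
Sorted ascending: N2, N5, N4, … — the second-nearest is N5.

N5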